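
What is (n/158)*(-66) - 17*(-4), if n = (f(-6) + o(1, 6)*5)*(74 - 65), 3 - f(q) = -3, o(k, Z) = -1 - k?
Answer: 6560/79 ≈ 83.038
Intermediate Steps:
f(q) = 6 (f(q) = 3 - 1*(-3) = 3 + 3 = 6)
n = -36 (n = (6 + (-1 - 1*1)*5)*(74 - 65) = (6 + (-1 - 1)*5)*9 = (6 - 2*5)*9 = (6 - 10)*9 = -4*9 = -36)
(n/158)*(-66) - 17*(-4) = -36/158*(-66) - 17*(-4) = -36*1/158*(-66) + 68 = -18/79*(-66) + 68 = 1188/79 + 68 = 6560/79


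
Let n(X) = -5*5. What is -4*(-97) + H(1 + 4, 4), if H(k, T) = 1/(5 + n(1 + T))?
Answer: 7759/20 ≈ 387.95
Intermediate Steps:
n(X) = -25
H(k, T) = -1/20 (H(k, T) = 1/(5 - 25) = 1/(-20) = -1/20)
-4*(-97) + H(1 + 4, 4) = -4*(-97) - 1/20 = 388 - 1/20 = 7759/20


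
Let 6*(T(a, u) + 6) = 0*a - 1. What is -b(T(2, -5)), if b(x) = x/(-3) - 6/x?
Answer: -2017/666 ≈ -3.0285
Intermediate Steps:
T(a, u) = -37/6 (T(a, u) = -6 + (0*a - 1)/6 = -6 + (0 - 1)/6 = -6 + (⅙)*(-1) = -6 - ⅙ = -37/6)
b(x) = -6/x - x/3 (b(x) = x*(-⅓) - 6/x = -x/3 - 6/x = -6/x - x/3)
-b(T(2, -5)) = -(-6/(-37/6) - ⅓*(-37/6)) = -(-6*(-6/37) + 37/18) = -(36/37 + 37/18) = -1*2017/666 = -2017/666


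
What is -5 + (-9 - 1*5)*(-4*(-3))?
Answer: -173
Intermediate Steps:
-5 + (-9 - 1*5)*(-4*(-3)) = -5 + (-9 - 5)*12 = -5 - 14*12 = -5 - 168 = -173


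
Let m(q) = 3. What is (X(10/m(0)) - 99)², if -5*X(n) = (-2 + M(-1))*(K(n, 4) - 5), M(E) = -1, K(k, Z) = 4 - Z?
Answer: 10404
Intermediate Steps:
X(n) = -3 (X(n) = -(-2 - 1)*((4 - 1*4) - 5)/5 = -(-3)*((4 - 4) - 5)/5 = -(-3)*(0 - 5)/5 = -(-3)*(-5)/5 = -⅕*15 = -3)
(X(10/m(0)) - 99)² = (-3 - 99)² = (-102)² = 10404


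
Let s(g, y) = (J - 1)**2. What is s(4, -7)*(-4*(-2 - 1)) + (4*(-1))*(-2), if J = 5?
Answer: 200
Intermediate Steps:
s(g, y) = 16 (s(g, y) = (5 - 1)**2 = 4**2 = 16)
s(4, -7)*(-4*(-2 - 1)) + (4*(-1))*(-2) = 16*(-4*(-2 - 1)) + (4*(-1))*(-2) = 16*(-4*(-3)) - 4*(-2) = 16*12 + 8 = 192 + 8 = 200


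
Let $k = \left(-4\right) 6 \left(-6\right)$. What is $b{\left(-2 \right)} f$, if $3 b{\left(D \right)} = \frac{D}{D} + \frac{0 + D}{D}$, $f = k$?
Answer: $96$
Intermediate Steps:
$k = 144$ ($k = \left(-24\right) \left(-6\right) = 144$)
$f = 144$
$b{\left(D \right)} = \frac{2}{3}$ ($b{\left(D \right)} = \frac{\frac{D}{D} + \frac{0 + D}{D}}{3} = \frac{1 + \frac{D}{D}}{3} = \frac{1 + 1}{3} = \frac{1}{3} \cdot 2 = \frac{2}{3}$)
$b{\left(-2 \right)} f = \frac{2}{3} \cdot 144 = 96$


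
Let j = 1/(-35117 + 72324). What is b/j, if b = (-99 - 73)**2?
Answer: 1100731888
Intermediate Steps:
b = 29584 (b = (-172)**2 = 29584)
j = 1/37207 ≈ 2.6877e-5
b/j = 29584/(1/37207) = 29584*37207 = 1100731888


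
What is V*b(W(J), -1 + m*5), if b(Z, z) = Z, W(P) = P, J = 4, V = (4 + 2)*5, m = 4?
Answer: 120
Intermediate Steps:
V = 30 (V = 6*5 = 30)
V*b(W(J), -1 + m*5) = 30*4 = 120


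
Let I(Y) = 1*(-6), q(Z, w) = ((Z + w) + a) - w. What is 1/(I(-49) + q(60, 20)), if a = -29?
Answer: 1/25 ≈ 0.040000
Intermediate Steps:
q(Z, w) = -29 + Z (q(Z, w) = ((Z + w) - 29) - w = (-29 + Z + w) - w = -29 + Z)
I(Y) = -6
1/(I(-49) + q(60, 20)) = 1/(-6 + (-29 + 60)) = 1/(-6 + 31) = 1/25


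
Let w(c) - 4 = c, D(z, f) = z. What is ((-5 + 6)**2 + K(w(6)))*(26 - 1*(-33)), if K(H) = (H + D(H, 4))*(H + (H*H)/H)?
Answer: 23659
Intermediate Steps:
w(c) = 4 + c
K(H) = 4*H**2 (K(H) = (H + H)*(H + (H*H)/H) = (2*H)*(H + H**2/H) = (2*H)*(H + H) = (2*H)*(2*H) = 4*H**2)
((-5 + 6)**2 + K(w(6)))*(26 - 1*(-33)) = ((-5 + 6)**2 + 4*(4 + 6)**2)*(26 - 1*(-33)) = (1**2 + 4*10**2)*(26 + 33) = (1 + 4*100)*59 = (1 + 400)*59 = 401*59 = 23659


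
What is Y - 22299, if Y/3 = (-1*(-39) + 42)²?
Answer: -2616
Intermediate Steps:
Y = 19683 (Y = 3*(-1*(-39) + 42)² = 3*(39 + 42)² = 3*81² = 3*6561 = 19683)
Y - 22299 = 19683 - 22299 = -2616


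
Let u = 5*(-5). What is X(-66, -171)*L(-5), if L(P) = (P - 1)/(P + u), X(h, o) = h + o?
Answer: -237/5 ≈ -47.400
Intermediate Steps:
u = -25
L(P) = (-1 + P)/(-25 + P) (L(P) = (P - 1)/(P - 25) = (-1 + P)/(-25 + P))
X(-66, -171)*L(-5) = (-66 - 171)*((-1 - 5)/(-25 - 5)) = -237*(-6)/(-30) = -(-79)*(-6)/10 = -237*⅕ = -237/5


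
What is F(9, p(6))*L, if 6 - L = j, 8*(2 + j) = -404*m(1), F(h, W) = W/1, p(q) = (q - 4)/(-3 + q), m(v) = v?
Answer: 39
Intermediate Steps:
p(q) = (-4 + q)/(-3 + q)
F(h, W) = W (F(h, W) = W*1 = W)
j = -105/2 (j = -2 + (-404*1)/8 = -2 + (1/8)*(-404) = -2 - 101/2 = -105/2 ≈ -52.500)
L = 117/2 (L = 6 - 1*(-105/2) = 6 + 105/2 = 117/2 ≈ 58.500)
F(9, p(6))*L = ((-4 + 6)/(-3 + 6))*(117/2) = (2/3)*(117/2) = 39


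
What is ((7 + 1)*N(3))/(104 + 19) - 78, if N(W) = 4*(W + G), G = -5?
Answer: -9658/123 ≈ -78.520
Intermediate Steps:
N(W) = -20 + 4*W (N(W) = 4*(W - 5) = 4*(-5 + W) = -20 + 4*W)
((7 + 1)*N(3))/(104 + 19) - 78 = ((7 + 1)*(-20 + 4*3))/(104 + 19) - 78 = (8*(-20 + 12))/123 - 78 = (8*(-8))/123 - 78 = (1/123)*(-64) - 78 = -64/123 - 78 = -9658/123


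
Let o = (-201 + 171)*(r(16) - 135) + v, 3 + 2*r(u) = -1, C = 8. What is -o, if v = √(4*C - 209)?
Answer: -4110 - I*√177 ≈ -4110.0 - 13.304*I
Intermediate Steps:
r(u) = -2 (r(u) = -3/2 + (½)*(-1) = -3/2 - ½ = -2)
v = I*√177 (v = √(4*8 - 209) = √(32 - 209) = √(-177) = I*√177 ≈ 13.304*I)
o = 4110 + I*√177 (o = (-201 + 171)*(-2 - 135) + I*√177 = -30*(-137) + I*√177 = 4110 + I*√177 ≈ 4110.0 + 13.304*I)
-o = -(4110 + I*√177) = -4110 - I*√177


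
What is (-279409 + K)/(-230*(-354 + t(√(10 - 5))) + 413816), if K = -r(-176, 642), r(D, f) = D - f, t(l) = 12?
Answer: -278591/492476 ≈ -0.56569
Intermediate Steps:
K = 818 (K = -(-176 - 1*642) = -(-176 - 642) = -1*(-818) = 818)
(-279409 + K)/(-230*(-354 + t(√(10 - 5))) + 413816) = (-279409 + 818)/(-230*(-354 + 12) + 413816) = -278591/(-230*(-342) + 413816) = -278591/(78660 + 413816) = -278591/492476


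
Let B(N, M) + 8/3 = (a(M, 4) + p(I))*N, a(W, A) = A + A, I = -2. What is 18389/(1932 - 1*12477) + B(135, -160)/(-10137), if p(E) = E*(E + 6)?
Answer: -5037329/2889045 ≈ -1.7436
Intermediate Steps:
a(W, A) = 2*A
p(E) = E*(6 + E)
B(N, M) = -8/3 (B(N, M) = -8/3 + (2*4 - 2*(6 - 2))*N = -8/3 + (8 - 2*4)*N = -8/3 + (8 - 8)*N = -8/3 + 0*N = -8/3 + 0 = -8/3)
18389/(1932 - 1*12477) + B(135, -160)/(-10137) = 18389/(1932 - 1*12477) - 8/3/(-10137) = 18389/(1932 - 12477) - 8/3*(-1/10137) = 18389/(-10545) + 8/30411 = 18389*(-1/10545) + 8/30411 = -497/285 + 8/30411 = -5037329/2889045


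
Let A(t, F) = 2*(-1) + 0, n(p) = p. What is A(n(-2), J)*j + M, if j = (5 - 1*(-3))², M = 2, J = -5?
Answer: -126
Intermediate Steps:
A(t, F) = -2 (A(t, F) = -2 + 0 = -2)
j = 64 (j = (5 + 3)² = 8² = 64)
A(n(-2), J)*j + M = -2*64 + 2 = -128 + 2 = -126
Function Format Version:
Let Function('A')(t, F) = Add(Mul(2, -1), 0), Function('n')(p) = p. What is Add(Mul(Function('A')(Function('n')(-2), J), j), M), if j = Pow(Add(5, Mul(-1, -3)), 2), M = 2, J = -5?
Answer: -126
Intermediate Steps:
Function('A')(t, F) = -2 (Function('A')(t, F) = Add(-2, 0) = -2)
j = 64 (j = Pow(Add(5, 3), 2) = Pow(8, 2) = 64)
Add(Mul(Function('A')(Function('n')(-2), J), j), M) = Add(Mul(-2, 64), 2) = Add(-128, 2) = -126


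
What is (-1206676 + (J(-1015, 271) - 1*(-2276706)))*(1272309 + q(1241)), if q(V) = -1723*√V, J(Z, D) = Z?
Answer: 1360117405635 - 1841912845*√1241 ≈ 1.2952e+12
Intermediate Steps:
(-1206676 + (J(-1015, 271) - 1*(-2276706)))*(1272309 + q(1241)) = (-1206676 + (-1015 - 1*(-2276706)))*(1272309 - 1723*√1241) = (-1206676 + (-1015 + 2276706))*(1272309 - 1723*√1241) = (-1206676 + 2275691)*(1272309 - 1723*√1241) = 1069015*(1272309 - 1723*√1241) = 1360117405635 - 1841912845*√1241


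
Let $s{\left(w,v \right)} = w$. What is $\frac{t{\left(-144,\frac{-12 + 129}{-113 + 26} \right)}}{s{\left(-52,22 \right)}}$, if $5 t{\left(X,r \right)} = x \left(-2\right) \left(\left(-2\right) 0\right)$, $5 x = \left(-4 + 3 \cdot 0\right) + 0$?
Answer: $0$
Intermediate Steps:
$x = - \frac{4}{5}$ ($x = \frac{\left(-4 + 3 \cdot 0\right) + 0}{5} = \frac{\left(-4 + 0\right) + 0}{5} = \frac{-4 + 0}{5} = \frac{1}{5} \left(-4\right) = - \frac{4}{5} \approx -0.8$)
$t{\left(X,r \right)} = 0$ ($t{\left(X,r \right)} = \frac{\left(- \frac{4}{5}\right) \left(-2\right) \left(\left(-2\right) 0\right)}{5} = \frac{\frac{8}{5} \cdot 0}{5} = \frac{1}{5} \cdot 0 = 0$)
$\frac{t{\left(-144,\frac{-12 + 129}{-113 + 26} \right)}}{s{\left(-52,22 \right)}} = \frac{0}{-52} = 0 \left(- \frac{1}{52}\right) = 0$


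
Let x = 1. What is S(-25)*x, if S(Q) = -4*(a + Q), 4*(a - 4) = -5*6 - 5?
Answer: 119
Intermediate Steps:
a = -19/4 (a = 4 + (-5*6 - 5)/4 = 4 + (-30 - 5)/4 = 4 + (1/4)*(-35) = 4 - 35/4 = -19/4 ≈ -4.7500)
S(Q) = 19 - 4*Q (S(Q) = -4*(-19/4 + Q) = 19 - 4*Q)
S(-25)*x = (19 - 4*(-25))*1 = (19 + 100)*1 = 119*1 = 119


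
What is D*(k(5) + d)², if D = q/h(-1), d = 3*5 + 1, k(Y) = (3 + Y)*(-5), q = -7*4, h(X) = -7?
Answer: 2304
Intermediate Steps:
q = -28
k(Y) = -15 - 5*Y
d = 16 (d = 15 + 1 = 16)
D = 4 (D = -28/(-7) = -28*(-⅐) = 4)
D*(k(5) + d)² = 4*((-15 - 5*5) + 16)² = 4*((-15 - 25) + 16)² = 4*(-40 + 16)² = 4*(-24)² = 4*576 = 2304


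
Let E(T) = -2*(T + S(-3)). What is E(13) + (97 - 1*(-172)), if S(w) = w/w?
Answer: 241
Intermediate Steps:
S(w) = 1
E(T) = -2 - 2*T (E(T) = -2*(T + 1) = -2*(1 + T) = -2 - 2*T)
E(13) + (97 - 1*(-172)) = (-2 - 2*13) + (97 - 1*(-172)) = (-2 - 26) + (97 + 172) = -28 + 269 = 241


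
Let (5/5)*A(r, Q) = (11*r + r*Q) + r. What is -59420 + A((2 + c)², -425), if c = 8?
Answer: -100720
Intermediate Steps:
A(r, Q) = 12*r + Q*r (A(r, Q) = (11*r + r*Q) + r = (11*r + Q*r) + r = 12*r + Q*r)
-59420 + A((2 + c)², -425) = -59420 + (2 + 8)²*(12 - 425) = -59420 + 10²*(-413) = -59420 + 100*(-413) = -59420 - 41300 = -100720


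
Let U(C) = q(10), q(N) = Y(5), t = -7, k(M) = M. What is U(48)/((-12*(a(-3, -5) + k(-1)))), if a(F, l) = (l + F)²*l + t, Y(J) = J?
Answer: 5/3936 ≈ 0.0012703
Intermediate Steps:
a(F, l) = -7 + l*(F + l)² (a(F, l) = (l + F)²*l - 7 = (F + l)²*l - 7 = l*(F + l)² - 7 = -7 + l*(F + l)²)
q(N) = 5
U(C) = 5
U(48)/((-12*(a(-3, -5) + k(-1)))) = 5/((-12*((-7 - 5*(-3 - 5)²) - 1))) = 5/((-12*((-7 - 5*(-8)²) - 1))) = 5/((-12*((-7 - 5*64) - 1))) = 5/((-12*((-7 - 320) - 1))) = 5/((-12*(-327 - 1))) = 5/((-12*(-328))) = 5/3936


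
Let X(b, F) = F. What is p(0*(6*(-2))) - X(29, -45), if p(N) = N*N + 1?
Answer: 46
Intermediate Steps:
p(N) = 1 + N**2 (p(N) = N**2 + 1 = 1 + N**2)
p(0*(6*(-2))) - X(29, -45) = (1 + (0*(6*(-2)))**2) - 1*(-45) = (1 + (0*(-12))**2) + 45 = (1 + 0**2) + 45 = (1 + 0) + 45 = 1 + 45 = 46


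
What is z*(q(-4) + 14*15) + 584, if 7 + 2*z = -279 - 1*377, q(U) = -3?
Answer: -136073/2 ≈ -68037.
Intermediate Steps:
z = -663/2 (z = -7/2 + (-279 - 1*377)/2 = -7/2 + (-279 - 377)/2 = -7/2 + (1/2)*(-656) = -7/2 - 328 = -663/2 ≈ -331.50)
z*(q(-4) + 14*15) + 584 = -663*(-3 + 14*15)/2 + 584 = -663*(-3 + 210)/2 + 584 = -663/2*207 + 584 = -137241/2 + 584 = -136073/2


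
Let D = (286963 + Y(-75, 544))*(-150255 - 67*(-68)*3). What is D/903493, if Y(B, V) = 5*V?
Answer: -39566931921/903493 ≈ -43793.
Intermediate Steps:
D = -39566931921 (D = (286963 + 5*544)*(-150255 - 67*(-68)*3) = (286963 + 2720)*(-150255 + 4556*3) = 289683*(-150255 + 13668) = 289683*(-136587) = -39566931921)
D/903493 = -39566931921/903493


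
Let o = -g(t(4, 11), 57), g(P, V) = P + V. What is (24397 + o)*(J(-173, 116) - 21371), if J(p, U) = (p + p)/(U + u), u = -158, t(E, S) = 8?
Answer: -1559396168/3 ≈ -5.1980e+8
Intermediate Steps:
J(p, U) = 2*p/(-158 + U) (J(p, U) = (p + p)/(U - 158) = (2*p)/(-158 + U) = 2*p/(-158 + U))
o = -65 (o = -(8 + 57) = -1*65 = -65)
(24397 + o)*(J(-173, 116) - 21371) = (24397 - 65)*(2*(-173)/(-158 + 116) - 21371) = 24332*(2*(-173)/(-42) - 21371) = 24332*(2*(-173)*(-1/42) - 21371) = 24332*(173/21 - 21371) = 24332*(-448618/21) = -1559396168/3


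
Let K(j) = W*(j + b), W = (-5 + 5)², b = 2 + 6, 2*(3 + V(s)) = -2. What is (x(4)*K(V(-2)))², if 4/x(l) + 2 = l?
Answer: 0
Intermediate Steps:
V(s) = -4 (V(s) = -3 + (½)*(-2) = -3 - 1 = -4)
b = 8
W = 0 (W = 0² = 0)
x(l) = 4/(-2 + l)
K(j) = 0 (K(j) = 0*(j + 8) = 0*(8 + j) = 0)
(x(4)*K(V(-2)))² = ((4/(-2 + 4))*0)² = ((4/2)*0)² = ((4*(½))*0)² = (2*0)² = 0² = 0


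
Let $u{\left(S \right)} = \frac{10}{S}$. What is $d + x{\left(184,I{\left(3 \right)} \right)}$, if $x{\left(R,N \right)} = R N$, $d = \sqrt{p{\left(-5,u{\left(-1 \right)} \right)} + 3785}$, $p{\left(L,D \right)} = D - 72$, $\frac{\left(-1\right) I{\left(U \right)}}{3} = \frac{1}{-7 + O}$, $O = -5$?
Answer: $46 + 23 \sqrt{7} \approx 106.85$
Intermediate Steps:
$I{\left(U \right)} = \frac{1}{4}$ ($I{\left(U \right)} = - \frac{3}{-7 - 5} = - \frac{3}{-12} = \left(-3\right) \left(- \frac{1}{12}\right) = \frac{1}{4}$)
$p{\left(L,D \right)} = -72 + D$
$d = 23 \sqrt{7}$ ($d = \sqrt{\left(-72 + \frac{10}{-1}\right) + 3785} = \sqrt{\left(-72 + 10 \left(-1\right)\right) + 3785} = \sqrt{\left(-72 - 10\right) + 3785} = \sqrt{-82 + 3785} = \sqrt{3703} = 23 \sqrt{7} \approx 60.852$)
$x{\left(R,N \right)} = N R$
$d + x{\left(184,I{\left(3 \right)} \right)} = 23 \sqrt{7} + \frac{1}{4} \cdot 184 = 23 \sqrt{7} + 46 = 46 + 23 \sqrt{7}$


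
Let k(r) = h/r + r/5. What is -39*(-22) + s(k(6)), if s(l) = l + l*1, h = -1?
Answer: 12901/15 ≈ 860.07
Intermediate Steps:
k(r) = -1/r + r/5
s(l) = 2*l (s(l) = l + l = 2*l)
-39*(-22) + s(k(6)) = -39*(-22) + 2*(-1/6 + (⅕)*6) = 858 + 2*(-1*⅙ + 6/5) = 858 + 2*(-⅙ + 6/5) = 858 + 2*(31/30) = 858 + 31/15 = 12901/15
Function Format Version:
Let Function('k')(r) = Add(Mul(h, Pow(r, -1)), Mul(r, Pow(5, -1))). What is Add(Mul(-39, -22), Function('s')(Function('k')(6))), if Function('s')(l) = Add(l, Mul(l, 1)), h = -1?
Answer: Rational(12901, 15) ≈ 860.07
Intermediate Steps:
Function('k')(r) = Add(Mul(-1, Pow(r, -1)), Mul(Rational(1, 5), r)) (Function('k')(r) = Add(Mul(-1, Pow(r, -1)), Mul(r, Pow(5, -1))) = Add(Mul(-1, Pow(r, -1)), Mul(r, Rational(1, 5))) = Add(Mul(-1, Pow(r, -1)), Mul(Rational(1, 5), r)))
Function('s')(l) = Mul(2, l) (Function('s')(l) = Add(l, l) = Mul(2, l))
Add(Mul(-39, -22), Function('s')(Function('k')(6))) = Add(Mul(-39, -22), Mul(2, Add(Mul(-1, Pow(6, -1)), Mul(Rational(1, 5), 6)))) = Add(858, Mul(2, Add(Mul(-1, Rational(1, 6)), Rational(6, 5)))) = Add(858, Mul(2, Add(Rational(-1, 6), Rational(6, 5)))) = Add(858, Mul(2, Rational(31, 30))) = Add(858, Rational(31, 15)) = Rational(12901, 15)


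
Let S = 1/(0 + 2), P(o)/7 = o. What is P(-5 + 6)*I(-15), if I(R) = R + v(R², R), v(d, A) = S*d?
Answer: 1365/2 ≈ 682.50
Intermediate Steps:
P(o) = 7*o
S = ½ (S = 1/2 = ½ ≈ 0.50000)
v(d, A) = d/2
I(R) = R + R²/2
P(-5 + 6)*I(-15) = (7*(-5 + 6))*((½)*(-15)*(2 - 15)) = (7*1)*((½)*(-15)*(-13)) = 7*(195/2) = 1365/2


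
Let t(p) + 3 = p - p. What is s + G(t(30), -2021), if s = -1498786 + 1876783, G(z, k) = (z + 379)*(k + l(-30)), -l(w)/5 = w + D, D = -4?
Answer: -317979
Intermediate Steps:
l(w) = 20 - 5*w (l(w) = -5*(w - 4) = -5*(-4 + w) = 20 - 5*w)
t(p) = -3 (t(p) = -3 + (p - p) = -3 + 0 = -3)
G(z, k) = (170 + k)*(379 + z) (G(z, k) = (z + 379)*(k + (20 - 5*(-30))) = (379 + z)*(k + (20 + 150)) = (379 + z)*(k + 170) = (379 + z)*(170 + k) = (170 + k)*(379 + z))
s = 377997
s + G(t(30), -2021) = 377997 + (64430 + 170*(-3) + 379*(-2021) - 2021*(-3)) = 377997 + (64430 - 510 - 765959 + 6063) = 377997 - 695976 = -317979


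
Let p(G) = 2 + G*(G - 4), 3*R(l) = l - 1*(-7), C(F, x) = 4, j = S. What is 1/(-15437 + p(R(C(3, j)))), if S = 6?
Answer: -9/138926 ≈ -6.4783e-5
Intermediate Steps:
j = 6
R(l) = 7/3 + l/3 (R(l) = (l - 1*(-7))/3 = (l + 7)/3 = (7 + l)/3 = 7/3 + l/3)
p(G) = 2 + G*(-4 + G)
1/(-15437 + p(R(C(3, j)))) = 1/(-15437 + (2 + (7/3 + (1/3)*4)**2 - 4*(7/3 + (1/3)*4))) = 1/(-15437 + (2 + (7/3 + 4/3)**2 - 4*(7/3 + 4/3))) = 1/(-15437 + (2 + (11/3)**2 - 4*11/3)) = 1/(-15437 + (2 + 121/9 - 44/3)) = 1/(-15437 + 7/9) = 1/(-138926/9) = -9/138926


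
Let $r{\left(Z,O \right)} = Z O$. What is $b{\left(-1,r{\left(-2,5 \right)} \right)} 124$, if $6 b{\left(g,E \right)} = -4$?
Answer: $- \frac{248}{3} \approx -82.667$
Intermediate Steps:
$r{\left(Z,O \right)} = O Z$
$b{\left(g,E \right)} = - \frac{2}{3}$ ($b{\left(g,E \right)} = \frac{1}{6} \left(-4\right) = - \frac{2}{3}$)
$b{\left(-1,r{\left(-2,5 \right)} \right)} 124 = \left(- \frac{2}{3}\right) 124 = - \frac{248}{3}$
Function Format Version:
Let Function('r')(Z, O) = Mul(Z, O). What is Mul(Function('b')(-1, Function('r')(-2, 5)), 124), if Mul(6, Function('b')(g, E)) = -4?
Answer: Rational(-248, 3) ≈ -82.667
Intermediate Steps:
Function('r')(Z, O) = Mul(O, Z)
Function('b')(g, E) = Rational(-2, 3) (Function('b')(g, E) = Mul(Rational(1, 6), -4) = Rational(-2, 3))
Mul(Function('b')(-1, Function('r')(-2, 5)), 124) = Mul(Rational(-2, 3), 124) = Rational(-248, 3)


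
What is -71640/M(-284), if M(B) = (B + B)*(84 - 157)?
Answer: -8955/5183 ≈ -1.7278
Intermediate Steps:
M(B) = -146*B (M(B) = (2*B)*(-73) = -146*B)
-71640/M(-284) = -71640/((-146*(-284))) = -71640/41464 = -71640*1/41464 = -8955/5183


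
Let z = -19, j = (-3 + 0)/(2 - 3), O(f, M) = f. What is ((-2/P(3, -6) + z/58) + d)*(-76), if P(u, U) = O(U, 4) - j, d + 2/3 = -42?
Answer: 848426/261 ≈ 3250.7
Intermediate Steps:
d = -128/3 (d = -⅔ - 42 = -128/3 ≈ -42.667)
j = 3 (j = -3/(-1) = -3*(-1) = 3)
P(u, U) = -3 + U (P(u, U) = U - 1*3 = U - 3 = -3 + U)
((-2/P(3, -6) + z/58) + d)*(-76) = ((-2/(-3 - 6) - 19/58) - 128/3)*(-76) = ((-2/(-9) - 19*1/58) - 128/3)*(-76) = ((-2*(-⅑) - 19/58) - 128/3)*(-76) = ((2/9 - 19/58) - 128/3)*(-76) = (-55/522 - 128/3)*(-76) = -22327/522*(-76) = 848426/261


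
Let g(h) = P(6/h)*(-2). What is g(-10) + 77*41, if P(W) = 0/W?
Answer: 3157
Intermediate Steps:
P(W) = 0
g(h) = 0 (g(h) = 0*(-2) = 0)
g(-10) + 77*41 = 0 + 77*41 = 0 + 3157 = 3157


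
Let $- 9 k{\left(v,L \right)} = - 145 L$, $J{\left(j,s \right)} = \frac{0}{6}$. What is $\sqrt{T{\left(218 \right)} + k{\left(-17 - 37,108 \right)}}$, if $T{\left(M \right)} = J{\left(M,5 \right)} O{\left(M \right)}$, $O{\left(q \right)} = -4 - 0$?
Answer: $2 \sqrt{435} \approx 41.713$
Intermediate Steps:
$J{\left(j,s \right)} = 0$ ($J{\left(j,s \right)} = 0 \cdot \frac{1}{6} = 0$)
$O{\left(q \right)} = -4$ ($O{\left(q \right)} = -4 + 0 = -4$)
$k{\left(v,L \right)} = \frac{145 L}{9}$ ($k{\left(v,L \right)} = - \frac{\left(-145\right) L}{9} = \frac{145 L}{9}$)
$T{\left(M \right)} = 0$ ($T{\left(M \right)} = 0 \left(-4\right) = 0$)
$\sqrt{T{\left(218 \right)} + k{\left(-17 - 37,108 \right)}} = \sqrt{0 + \frac{145}{9} \cdot 108} = \sqrt{0 + 1740} = \sqrt{1740} = 2 \sqrt{435}$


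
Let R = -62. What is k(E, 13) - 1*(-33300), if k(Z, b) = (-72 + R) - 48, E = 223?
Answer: 33118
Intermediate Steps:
k(Z, b) = -182 (k(Z, b) = (-72 - 62) - 48 = -134 - 48 = -182)
k(E, 13) - 1*(-33300) = -182 - 1*(-33300) = -182 + 33300 = 33118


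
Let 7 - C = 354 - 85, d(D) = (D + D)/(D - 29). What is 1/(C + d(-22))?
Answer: -51/13318 ≈ -0.0038294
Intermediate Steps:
d(D) = 2*D/(-29 + D) (d(D) = (2*D)/(-29 + D) = 2*D/(-29 + D))
C = -262 (C = 7 - (354 - 85) = 7 - 1*269 = 7 - 269 = -262)
1/(C + d(-22)) = 1/(-262 + 2*(-22)/(-29 - 22)) = 1/(-262 + 2*(-22)/(-51)) = 1/(-262 + 2*(-22)*(-1/51)) = 1/(-262 + 44/51) = 1/(-13318/51) = -51/13318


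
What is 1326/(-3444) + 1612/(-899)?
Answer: -36257/16646 ≈ -2.1781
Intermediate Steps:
1326/(-3444) + 1612/(-899) = 1326*(-1/3444) + 1612*(-1/899) = -221/574 - 52/29 = -36257/16646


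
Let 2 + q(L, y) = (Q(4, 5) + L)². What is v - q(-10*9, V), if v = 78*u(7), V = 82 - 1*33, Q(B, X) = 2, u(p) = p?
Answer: -7196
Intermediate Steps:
V = 49 (V = 82 - 33 = 49)
v = 546 (v = 78*7 = 546)
q(L, y) = -2 + (2 + L)²
v - q(-10*9, V) = 546 - (-2 + (2 - 10*9)²) = 546 - (-2 + (2 - 90)²) = 546 - (-2 + (-88)²) = 546 - (-2 + 7744) = 546 - 1*7742 = 546 - 7742 = -7196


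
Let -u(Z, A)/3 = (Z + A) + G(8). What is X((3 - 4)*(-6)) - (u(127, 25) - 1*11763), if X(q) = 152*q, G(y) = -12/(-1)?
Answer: 13167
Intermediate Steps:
G(y) = 12 (G(y) = -12*(-1) = 12)
u(Z, A) = -36 - 3*A - 3*Z (u(Z, A) = -3*((Z + A) + 12) = -3*((A + Z) + 12) = -3*(12 + A + Z) = -36 - 3*A - 3*Z)
X((3 - 4)*(-6)) - (u(127, 25) - 1*11763) = 152*((3 - 4)*(-6)) - ((-36 - 3*25 - 3*127) - 1*11763) = 152*(-1*(-6)) - ((-36 - 75 - 381) - 11763) = 152*6 - (-492 - 11763) = 912 - 1*(-12255) = 912 + 12255 = 13167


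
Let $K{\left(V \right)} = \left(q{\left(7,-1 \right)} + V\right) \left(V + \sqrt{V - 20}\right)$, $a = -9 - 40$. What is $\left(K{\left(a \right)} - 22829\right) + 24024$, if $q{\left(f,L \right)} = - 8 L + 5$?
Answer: $2959 - 36 i \sqrt{69} \approx 2959.0 - 299.04 i$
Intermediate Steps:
$a = -49$ ($a = -9 - 40 = -49$)
$q{\left(f,L \right)} = 5 - 8 L$
$K{\left(V \right)} = \left(13 + V\right) \left(V + \sqrt{-20 + V}\right)$ ($K{\left(V \right)} = \left(\left(5 - -8\right) + V\right) \left(V + \sqrt{V - 20}\right) = \left(\left(5 + 8\right) + V\right) \left(V + \sqrt{-20 + V}\right) = \left(13 + V\right) \left(V + \sqrt{-20 + V}\right)$)
$\left(K{\left(a \right)} - 22829\right) + 24024 = \left(\left(\left(-49\right)^{2} + 13 \left(-49\right) + 13 \sqrt{-20 - 49} - 49 \sqrt{-20 - 49}\right) - 22829\right) + 24024 = \left(\left(2401 - 637 + 13 \sqrt{-69} - 49 \sqrt{-69}\right) - 22829\right) + 24024 = \left(\left(2401 - 637 + 13 i \sqrt{69} - 49 i \sqrt{69}\right) - 22829\right) + 24024 = \left(\left(1764 - 36 i \sqrt{69}\right) - 22829\right) + 24024 = \left(-21065 - 36 i \sqrt{69}\right) + 24024 = 2959 - 36 i \sqrt{69}$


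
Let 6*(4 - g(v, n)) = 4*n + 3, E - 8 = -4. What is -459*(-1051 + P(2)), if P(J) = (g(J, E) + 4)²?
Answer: 1886745/4 ≈ 4.7169e+5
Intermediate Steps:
E = 4 (E = 8 - 4 = 4)
g(v, n) = 7/2 - 2*n/3 (g(v, n) = 4 - (4*n + 3)/6 = 4 - (3 + 4*n)/6 = 4 + (-½ - 2*n/3) = 7/2 - 2*n/3)
P(J) = 841/36 (P(J) = ((7/2 - ⅔*4) + 4)² = ((7/2 - 8/3) + 4)² = (⅚ + 4)² = (29/6)² = 841/36)
-459*(-1051 + P(2)) = -459*(-1051 + 841/36) = -459*(-36995/36) = 1886745/4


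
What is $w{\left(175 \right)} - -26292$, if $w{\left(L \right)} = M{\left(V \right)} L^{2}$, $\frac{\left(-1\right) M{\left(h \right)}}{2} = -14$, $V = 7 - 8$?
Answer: $883792$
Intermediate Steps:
$V = -1$ ($V = 7 - 8 = -1$)
$M{\left(h \right)} = 28$ ($M{\left(h \right)} = \left(-2\right) \left(-14\right) = 28$)
$w{\left(L \right)} = 28 L^{2}$
$w{\left(175 \right)} - -26292 = 28 \cdot 175^{2} - -26292 = 28 \cdot 30625 + 26292 = 857500 + 26292 = 883792$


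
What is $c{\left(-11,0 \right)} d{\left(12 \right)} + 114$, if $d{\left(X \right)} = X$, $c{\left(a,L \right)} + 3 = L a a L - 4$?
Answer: $30$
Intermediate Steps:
$c{\left(a,L \right)} = -7 + L^{2} a^{2}$ ($c{\left(a,L \right)} = -3 + \left(L a a L - 4\right) = -3 + \left(L a^{2} L - 4\right) = -3 + \left(L^{2} a^{2} - 4\right) = -3 + \left(-4 + L^{2} a^{2}\right) = -7 + L^{2} a^{2}$)
$c{\left(-11,0 \right)} d{\left(12 \right)} + 114 = \left(-7 + 0^{2} \left(-11\right)^{2}\right) 12 + 114 = \left(-7 + 0 \cdot 121\right) 12 + 114 = \left(-7 + 0\right) 12 + 114 = \left(-7\right) 12 + 114 = -84 + 114 = 30$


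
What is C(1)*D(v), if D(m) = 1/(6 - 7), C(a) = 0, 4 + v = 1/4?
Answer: 0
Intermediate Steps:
v = -15/4 (v = -4 + 1/4 = -15/4 ≈ -3.7500)
D(m) = -1 (D(m) = 1/(-1) = -1)
C(1)*D(v) = 0*(-1) = 0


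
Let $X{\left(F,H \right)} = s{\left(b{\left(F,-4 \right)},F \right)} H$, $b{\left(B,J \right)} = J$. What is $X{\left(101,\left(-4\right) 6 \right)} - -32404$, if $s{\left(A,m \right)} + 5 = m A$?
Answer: $42220$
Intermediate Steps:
$s{\left(A,m \right)} = -5 + A m$ ($s{\left(A,m \right)} = -5 + m A = -5 + A m$)
$X{\left(F,H \right)} = H \left(-5 - 4 F\right)$ ($X{\left(F,H \right)} = \left(-5 - 4 F\right) H = H \left(-5 - 4 F\right)$)
$X{\left(101,\left(-4\right) 6 \right)} - -32404 = - \left(-4\right) 6 \left(5 + 4 \cdot 101\right) - -32404 = \left(-1\right) \left(-24\right) \left(5 + 404\right) + 32404 = \left(-1\right) \left(-24\right) 409 + 32404 = 9816 + 32404 = 42220$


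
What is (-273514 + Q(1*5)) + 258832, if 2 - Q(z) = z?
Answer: -14685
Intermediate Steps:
Q(z) = 2 - z
(-273514 + Q(1*5)) + 258832 = (-273514 + (2 - 5)) + 258832 = (-273514 - 3) + 258832 = -273517 + 258832 = -14685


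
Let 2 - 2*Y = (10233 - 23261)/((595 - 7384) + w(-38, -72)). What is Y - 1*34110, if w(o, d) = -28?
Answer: -232527567/6817 ≈ -34110.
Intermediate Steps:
Y = 303/6817 (Y = 1 - (10233 - 23261)/(2*((595 - 7384) - 28)) = 1 - (-6514)/(-6789 - 28) = 1 - (-6514)/(-6817) = 1 - (-6514)*(-1)/6817 = 1 - ½*13028/6817 = 1 - 6514/6817 = 303/6817 ≈ 0.044448)
Y - 1*34110 = 303/6817 - 1*34110 = 303/6817 - 34110 = -232527567/6817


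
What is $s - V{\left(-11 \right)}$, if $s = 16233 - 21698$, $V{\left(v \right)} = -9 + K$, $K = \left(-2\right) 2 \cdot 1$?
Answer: $-5452$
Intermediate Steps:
$K = -4$ ($K = \left(-4\right) 1 = -4$)
$V{\left(v \right)} = -13$ ($V{\left(v \right)} = -9 - 4 = -13$)
$s = -5465$ ($s = 16233 - 21698 = -5465$)
$s - V{\left(-11 \right)} = -5465 - -13 = -5465 + 13 = -5452$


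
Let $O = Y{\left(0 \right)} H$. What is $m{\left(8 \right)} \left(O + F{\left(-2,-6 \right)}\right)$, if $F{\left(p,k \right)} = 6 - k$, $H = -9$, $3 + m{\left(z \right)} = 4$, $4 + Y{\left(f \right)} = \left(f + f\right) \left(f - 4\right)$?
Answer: $48$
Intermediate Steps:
$Y{\left(f \right)} = -4 + 2 f \left(-4 + f\right)$ ($Y{\left(f \right)} = -4 + \left(f + f\right) \left(f - 4\right) = -4 + 2 f \left(-4 + f\right)$)
$m{\left(z \right)} = 1$ ($m{\left(z \right)} = -3 + 4 = 1$)
$O = 36$ ($O = \left(-4 - 0 + 2 \cdot 0^{2}\right) \left(-9\right) = \left(-4 + 0 + 2 \cdot 0\right) \left(-9\right) = \left(-4 + 0 + 0\right) \left(-9\right) = \left(-4\right) \left(-9\right) = 36$)
$m{\left(8 \right)} \left(O + F{\left(-2,-6 \right)}\right) = 1 \left(36 + \left(6 - -6\right)\right) = 1 \left(36 + \left(6 + 6\right)\right) = 1 \left(36 + 12\right) = 1 \cdot 48 = 48$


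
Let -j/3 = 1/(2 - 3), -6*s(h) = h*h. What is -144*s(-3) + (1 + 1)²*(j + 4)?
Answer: 244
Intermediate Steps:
s(h) = -h²/6 (s(h) = -h*h/6 = -h²/6)
j = 3 (j = -3/(2 - 3) = -3/(-1) = -3*(-1) = 3)
-144*s(-3) + (1 + 1)²*(j + 4) = -(-24)*(-3)² + (1 + 1)²*(3 + 4) = -(-24)*9 + 2²*7 = -144*(-3/2) + 4*7 = 216 + 28 = 244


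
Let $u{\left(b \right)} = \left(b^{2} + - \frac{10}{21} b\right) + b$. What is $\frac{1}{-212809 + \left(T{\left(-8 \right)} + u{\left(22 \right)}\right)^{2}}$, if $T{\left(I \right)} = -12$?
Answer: $\frac{441}{9254947} \approx 4.765 \cdot 10^{-5}$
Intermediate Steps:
$u{\left(b \right)} = b^{2} + \frac{11 b}{21}$ ($u{\left(b \right)} = \left(b^{2} + \left(-10\right) \frac{1}{21} b\right) + b = \left(b^{2} - \frac{10 b}{21}\right) + b = b^{2} + \frac{11 b}{21}$)
$\frac{1}{-212809 + \left(T{\left(-8 \right)} + u{\left(22 \right)}\right)^{2}} = \frac{1}{-212809 + \left(-12 + \frac{1}{21} \cdot 22 \left(11 + 21 \cdot 22\right)\right)^{2}} = \frac{1}{-212809 + \left(-12 + \frac{1}{21} \cdot 22 \left(11 + 462\right)\right)^{2}} = \frac{1}{-212809 + \left(-12 + \frac{1}{21} \cdot 22 \cdot 473\right)^{2}} = \frac{1}{-212809 + \left(-12 + \frac{10406}{21}\right)^{2}} = \frac{1}{-212809 + \left(\frac{10154}{21}\right)^{2}} = \frac{1}{-212809 + \frac{103103716}{441}} = \frac{1}{\frac{9254947}{441}} = \frac{441}{9254947}$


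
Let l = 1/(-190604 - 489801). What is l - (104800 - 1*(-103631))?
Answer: -141817494556/680405 ≈ -2.0843e+5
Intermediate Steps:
l = -1/680405 (l = 1/(-680405) = -1/680405 ≈ -1.4697e-6)
l - (104800 - 1*(-103631)) = -1/680405 - (104800 - 1*(-103631)) = -1/680405 - (104800 + 103631) = -1/680405 - 1*208431 = -1/680405 - 208431 = -141817494556/680405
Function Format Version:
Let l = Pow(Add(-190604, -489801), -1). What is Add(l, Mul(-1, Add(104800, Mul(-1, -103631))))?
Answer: Rational(-141817494556, 680405) ≈ -2.0843e+5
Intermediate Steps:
l = Rational(-1, 680405) (l = Pow(-680405, -1) = Rational(-1, 680405) ≈ -1.4697e-6)
Add(l, Mul(-1, Add(104800, Mul(-1, -103631)))) = Add(Rational(-1, 680405), Mul(-1, Add(104800, Mul(-1, -103631)))) = Add(Rational(-1, 680405), Mul(-1, Add(104800, 103631))) = Add(Rational(-1, 680405), Mul(-1, 208431)) = Add(Rational(-1, 680405), -208431) = Rational(-141817494556, 680405)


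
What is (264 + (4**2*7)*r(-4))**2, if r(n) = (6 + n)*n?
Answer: 399424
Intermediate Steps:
r(n) = n*(6 + n)
(264 + (4**2*7)*r(-4))**2 = (264 + (4**2*7)*(-4*(6 - 4)))**2 = (264 + (16*7)*(-4*2))**2 = (264 + 112*(-8))**2 = (264 - 896)**2 = (-632)**2 = 399424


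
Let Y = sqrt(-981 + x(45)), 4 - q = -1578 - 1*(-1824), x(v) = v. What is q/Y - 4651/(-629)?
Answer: 4651/629 + 121*I*sqrt(26)/78 ≈ 7.3943 + 7.91*I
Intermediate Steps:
q = -242 (q = 4 - (-1578 - 1*(-1824)) = 4 - (-1578 + 1824) = 4 - 1*246 = 4 - 246 = -242)
Y = 6*I*sqrt(26) (Y = sqrt(-981 + 45) = sqrt(-936) = 6*I*sqrt(26) ≈ 30.594*I)
q/Y - 4651/(-629) = -242*(-I*sqrt(26)/156) - 4651/(-629) = -(-121)*I*sqrt(26)/78 - 4651*(-1/629) = 121*I*sqrt(26)/78 + 4651/629 = 4651/629 + 121*I*sqrt(26)/78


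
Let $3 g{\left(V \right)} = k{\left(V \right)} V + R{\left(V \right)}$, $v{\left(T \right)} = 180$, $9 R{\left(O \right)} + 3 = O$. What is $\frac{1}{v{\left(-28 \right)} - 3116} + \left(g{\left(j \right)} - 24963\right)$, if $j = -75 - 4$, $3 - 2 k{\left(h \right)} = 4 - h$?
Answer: $- \frac{1895607875}{79272} \approx -23913.0$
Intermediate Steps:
$k{\left(h \right)} = - \frac{1}{2} + \frac{h}{2}$ ($k{\left(h \right)} = \frac{3}{2} - \frac{4 - h}{2} = \frac{3}{2} + \left(-2 + \frac{h}{2}\right) = - \frac{1}{2} + \frac{h}{2}$)
$R{\left(O \right)} = - \frac{1}{3} + \frac{O}{9}$
$j = -79$ ($j = -75 - 4 = -79$)
$g{\left(V \right)} = - \frac{1}{9} + \frac{V}{27} + \frac{V \left(- \frac{1}{2} + \frac{V}{2}\right)}{3}$ ($g{\left(V \right)} = \frac{\left(- \frac{1}{2} + \frac{V}{2}\right) V + \left(- \frac{1}{3} + \frac{V}{9}\right)}{3} = \frac{V \left(- \frac{1}{2} + \frac{V}{2}\right) + \left(- \frac{1}{3} + \frac{V}{9}\right)}{3} = \frac{- \frac{1}{3} + \frac{V}{9} + V \left(- \frac{1}{2} + \frac{V}{2}\right)}{3} = - \frac{1}{9} + \frac{V}{27} + \frac{V \left(- \frac{1}{2} + \frac{V}{2}\right)}{3}$)
$\frac{1}{v{\left(-28 \right)} - 3116} + \left(g{\left(j \right)} - 24963\right) = \frac{1}{180 - 3116} - \frac{645643}{27} = \frac{1}{-2936} + \left(\left(- \frac{1}{9} + \frac{553}{54} + \frac{1}{6} \cdot 6241\right) - 24963\right) = - \frac{1}{2936} + \left(\left(- \frac{1}{9} + \frac{553}{54} + \frac{6241}{6}\right) - 24963\right) = - \frac{1}{2936} + \left(\frac{28358}{27} - 24963\right) = - \frac{1}{2936} - \frac{645643}{27} = - \frac{1895607875}{79272}$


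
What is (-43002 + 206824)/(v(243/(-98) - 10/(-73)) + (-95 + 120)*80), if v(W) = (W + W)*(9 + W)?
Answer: 4192181717276/50381535107 ≈ 83.209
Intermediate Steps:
v(W) = 2*W*(9 + W) (v(W) = (2*W)*(9 + W) = 2*W*(9 + W))
(-43002 + 206824)/(v(243/(-98) - 10/(-73)) + (-95 + 120)*80) = (-43002 + 206824)/(2*(243/(-98) - 10/(-73))*(9 + (243/(-98) - 10/(-73))) + (-95 + 120)*80) = 163822/(2*(243*(-1/98) - 10*(-1/73))*(9 + (243*(-1/98) - 10*(-1/73))) + 25*80) = 163822/(2*(-243/98 + 10/73)*(9 + (-243/98 + 10/73)) + 2000) = 163822/(2*(-16759/7154)*(9 - 16759/7154) + 2000) = 163822/(2*(-16759/7154)*(47627/7154) + 2000) = 163822/(-798180893/25589858 + 2000) = 163822/(50381535107/25589858) = 163822*(25589858/50381535107) = 4192181717276/50381535107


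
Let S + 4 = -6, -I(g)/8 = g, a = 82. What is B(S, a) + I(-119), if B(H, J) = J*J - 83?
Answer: 7593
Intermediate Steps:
I(g) = -8*g
S = -10 (S = -4 - 6 = -10)
B(H, J) = -83 + J**2 (B(H, J) = J**2 - 83 = -83 + J**2)
B(S, a) + I(-119) = (-83 + 82**2) - 8*(-119) = (-83 + 6724) + 952 = 6641 + 952 = 7593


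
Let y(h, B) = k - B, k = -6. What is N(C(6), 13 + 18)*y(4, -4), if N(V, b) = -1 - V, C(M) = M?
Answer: 14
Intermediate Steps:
y(h, B) = -6 - B
N(C(6), 13 + 18)*y(4, -4) = (-1 - 1*6)*(-6 - 1*(-4)) = (-1 - 6)*(-6 + 4) = -7*(-2) = 14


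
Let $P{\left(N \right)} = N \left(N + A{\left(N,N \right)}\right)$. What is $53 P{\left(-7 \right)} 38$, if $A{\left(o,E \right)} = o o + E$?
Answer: $-493430$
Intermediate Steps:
$A{\left(o,E \right)} = E + o^{2}$ ($A{\left(o,E \right)} = o^{2} + E = E + o^{2}$)
$P{\left(N \right)} = N \left(N^{2} + 2 N\right)$ ($P{\left(N \right)} = N \left(N + \left(N + N^{2}\right)\right) = N \left(N^{2} + 2 N\right)$)
$53 P{\left(-7 \right)} 38 = 53 \left(-7\right)^{2} \left(2 - 7\right) 38 = 53 \cdot 49 \left(-5\right) 38 = 53 \left(-245\right) 38 = \left(-12985\right) 38 = -493430$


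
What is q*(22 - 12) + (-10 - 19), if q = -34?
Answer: -369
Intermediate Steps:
q*(22 - 12) + (-10 - 19) = -34*(22 - 12) + (-10 - 19) = -34*10 - 29 = -340 - 29 = -369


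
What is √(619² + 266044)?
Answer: √649205 ≈ 805.73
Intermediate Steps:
√(619² + 266044) = √(383161 + 266044) = √649205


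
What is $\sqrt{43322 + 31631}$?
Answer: $\sqrt{74953} \approx 273.78$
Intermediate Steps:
$\sqrt{43322 + 31631} = \sqrt{74953}$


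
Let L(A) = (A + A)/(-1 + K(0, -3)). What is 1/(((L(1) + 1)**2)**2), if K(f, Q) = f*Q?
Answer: 1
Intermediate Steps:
K(f, Q) = Q*f
L(A) = -2*A (L(A) = (A + A)/(-1 - 3*0) = (2*A)/(-1 + 0) = (2*A)/(-1) = (2*A)*(-1) = -2*A)
1/(((L(1) + 1)**2)**2) = 1/(((-2*1 + 1)**2)**2) = 1/(((-2 + 1)**2)**2) = 1/(((-1)**2)**2) = 1/(1**2) = 1/1 = 1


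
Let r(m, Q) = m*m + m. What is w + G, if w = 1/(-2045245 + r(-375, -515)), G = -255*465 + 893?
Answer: -224183621591/1904995 ≈ -1.1768e+5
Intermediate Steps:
r(m, Q) = m + m² (r(m, Q) = m² + m = m + m²)
G = -117682 (G = -118575 + 893 = -117682)
w = -1/1904995 (w = 1/(-2045245 - 375*(1 - 375)) = 1/(-2045245 - 375*(-374)) = 1/(-2045245 + 140250) = 1/(-1904995) = -1/1904995 ≈ -5.2494e-7)
w + G = -1/1904995 - 117682 = -224183621591/1904995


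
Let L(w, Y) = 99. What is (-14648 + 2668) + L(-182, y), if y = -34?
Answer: -11881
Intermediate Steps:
(-14648 + 2668) + L(-182, y) = (-14648 + 2668) + 99 = -11980 + 99 = -11881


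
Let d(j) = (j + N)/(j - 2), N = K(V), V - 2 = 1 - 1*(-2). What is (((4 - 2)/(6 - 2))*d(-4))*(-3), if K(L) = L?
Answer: ¼ ≈ 0.25000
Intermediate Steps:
V = 5 (V = 2 + (1 - 1*(-2)) = 2 + (1 + 2) = 2 + 3 = 5)
N = 5
d(j) = (5 + j)/(-2 + j) (d(j) = (j + 5)/(j - 2) = (5 + j)/(-2 + j))
(((4 - 2)/(6 - 2))*d(-4))*(-3) = (((4 - 2)/(6 - 2))*((5 - 4)/(-2 - 4)))*(-3) = ((2/4)*(1/(-6)))*(-3) = ((2*(¼))*(-⅙*1))*(-3) = ((½)*(-⅙))*(-3) = -1/12*(-3) = ¼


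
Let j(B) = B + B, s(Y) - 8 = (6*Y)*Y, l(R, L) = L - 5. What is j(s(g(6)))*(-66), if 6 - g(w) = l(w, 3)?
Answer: -51744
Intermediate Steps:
l(R, L) = -5 + L
g(w) = 8 (g(w) = 6 - (-5 + 3) = 6 - 1*(-2) = 6 + 2 = 8)
s(Y) = 8 + 6*Y² (s(Y) = 8 + (6*Y)*Y = 8 + 6*Y²)
j(B) = 2*B
j(s(g(6)))*(-66) = (2*(8 + 6*8²))*(-66) = (2*(8 + 6*64))*(-66) = (2*(8 + 384))*(-66) = (2*392)*(-66) = 784*(-66) = -51744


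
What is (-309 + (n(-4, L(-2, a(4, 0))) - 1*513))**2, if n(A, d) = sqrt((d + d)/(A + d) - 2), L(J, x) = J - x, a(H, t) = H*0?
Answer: 2027048/3 - 1096*I*sqrt(3) ≈ 6.7568e+5 - 1898.3*I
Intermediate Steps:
a(H, t) = 0
n(A, d) = sqrt(-2 + 2*d/(A + d)) (n(A, d) = sqrt((2*d)/(A + d) - 2) = sqrt(2*d/(A + d) - 2) = sqrt(-2 + 2*d/(A + d)))
(-309 + (n(-4, L(-2, a(4, 0))) - 1*513))**2 = (-309 + (sqrt(2)*sqrt(-1*(-4)/(-4 + (-2 - 1*0))) - 1*513))**2 = (-309 + (sqrt(2)*sqrt(-1*(-4)/(-4 + (-2 + 0))) - 513))**2 = (-309 + (sqrt(2)*sqrt(-1*(-4)/(-4 - 2)) - 513))**2 = (-309 + (sqrt(2)*sqrt(-1*(-4)/(-6)) - 513))**2 = (-309 + (sqrt(2)*sqrt(-1*(-4)*(-1/6)) - 513))**2 = (-309 + (sqrt(2)*sqrt(-2/3) - 513))**2 = (-309 + (sqrt(2)*(I*sqrt(6)/3) - 513))**2 = (-309 + (2*I*sqrt(3)/3 - 513))**2 = (-309 + (-513 + 2*I*sqrt(3)/3))**2 = (-822 + 2*I*sqrt(3)/3)**2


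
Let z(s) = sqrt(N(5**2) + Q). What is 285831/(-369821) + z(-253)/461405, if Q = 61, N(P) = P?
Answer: -285831/369821 + sqrt(86)/461405 ≈ -0.77287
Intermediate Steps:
z(s) = sqrt(86) (z(s) = sqrt(5**2 + 61) = sqrt(25 + 61) = sqrt(86))
285831/(-369821) + z(-253)/461405 = 285831/(-369821) + sqrt(86)/461405 = 285831*(-1/369821) + sqrt(86)*(1/461405) = -285831/369821 + sqrt(86)/461405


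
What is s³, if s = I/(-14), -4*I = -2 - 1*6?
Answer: -1/343 ≈ -0.0029155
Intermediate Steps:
I = 2 (I = -(-2 - 1*6)/4 = -(-2 - 6)/4 = -¼*(-8) = 2)
s = -⅐ (s = 2/(-14) = 2*(-1/14) = -⅐ ≈ -0.14286)
s³ = (-⅐)³ = -1/343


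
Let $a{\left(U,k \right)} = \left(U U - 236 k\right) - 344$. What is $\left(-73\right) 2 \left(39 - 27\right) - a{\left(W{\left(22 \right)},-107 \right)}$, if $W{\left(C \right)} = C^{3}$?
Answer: $-113406564$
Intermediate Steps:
$a{\left(U,k \right)} = -344 + U^{2} - 236 k$ ($a{\left(U,k \right)} = \left(U^{2} - 236 k\right) - 344 = -344 + U^{2} - 236 k$)
$\left(-73\right) 2 \left(39 - 27\right) - a{\left(W{\left(22 \right)},-107 \right)} = \left(-73\right) 2 \left(39 - 27\right) - \left(-344 + \left(22^{3}\right)^{2} - -25252\right) = \left(-146\right) 12 - \left(-344 + 10648^{2} + 25252\right) = -1752 - \left(-344 + 113379904 + 25252\right) = -1752 - 113404812 = -113406564$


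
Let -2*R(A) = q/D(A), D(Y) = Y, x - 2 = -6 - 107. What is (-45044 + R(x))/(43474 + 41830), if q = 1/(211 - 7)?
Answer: -2039952671/3863247552 ≈ -0.52804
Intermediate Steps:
x = -111 (x = 2 + (-6 - 107) = 2 - 113 = -111)
q = 1/204 ≈ 0.0049020
R(A) = -1/(408*A)
(-45044 + R(x))/(43474 + 41830) = (-45044 - 1/408/(-111))/(43474 + 41830) = (-45044 - 1/408*(-1/111))/85304 = (-45044 + 1/45288)*(1/85304) = -2039952671/45288*1/85304 = -2039952671/3863247552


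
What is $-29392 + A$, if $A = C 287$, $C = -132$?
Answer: $-67276$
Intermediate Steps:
$A = -37884$ ($A = \left(-132\right) 287 = -37884$)
$-29392 + A = -29392 - 37884 = -67276$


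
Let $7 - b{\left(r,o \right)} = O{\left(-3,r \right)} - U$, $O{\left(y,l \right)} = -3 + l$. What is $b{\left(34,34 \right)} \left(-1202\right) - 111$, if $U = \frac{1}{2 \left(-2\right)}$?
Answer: $\frac{58075}{2} \approx 29038.0$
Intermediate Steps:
$U = - \frac{1}{4}$ ($U = \frac{1}{2} \left(- \frac{1}{2}\right) = - \frac{1}{4} \approx -0.25$)
$b{\left(r,o \right)} = \frac{39}{4} - r$ ($b{\left(r,o \right)} = 7 - \left(\left(-3 + r\right) - - \frac{1}{4}\right) = 7 - \left(\left(-3 + r\right) + \frac{1}{4}\right) = 7 - \left(- \frac{11}{4} + r\right) = \frac{39}{4} - r$)
$b{\left(34,34 \right)} \left(-1202\right) - 111 = \left(\frac{39}{4} - 34\right) \left(-1202\right) - 111 = \left(- \frac{97}{4}\right) \left(-1202\right) - 111 = \frac{58297}{2} - 111 = \frac{58075}{2}$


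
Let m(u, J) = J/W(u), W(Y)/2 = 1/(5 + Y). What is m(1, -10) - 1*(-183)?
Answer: 153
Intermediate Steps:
W(Y) = 2/(5 + Y)
m(u, J) = J*(5/2 + u/2) (m(u, J) = J/((2/(5 + u))) = J*(5/2 + u/2))
m(1, -10) - 1*(-183) = (½)*(-10)*(5 + 1) - 1*(-183) = (½)*(-10)*6 + 183 = -30 + 183 = 153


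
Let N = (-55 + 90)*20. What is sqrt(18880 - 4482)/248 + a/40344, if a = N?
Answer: 175/10086 + sqrt(14398)/248 ≈ 0.50119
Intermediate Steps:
N = 700 (N = 35*20 = 700)
a = 700
sqrt(18880 - 4482)/248 + a/40344 = sqrt(18880 - 4482)/248 + 700/40344 = sqrt(14398)*(1/248) + 700*(1/40344) = sqrt(14398)/248 + 175/10086 = 175/10086 + sqrt(14398)/248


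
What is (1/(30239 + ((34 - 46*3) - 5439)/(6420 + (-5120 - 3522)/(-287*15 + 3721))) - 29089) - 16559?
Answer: -2593549690119743/56816283123 ≈ -45648.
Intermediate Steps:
(1/(30239 + ((34 - 46*3) - 5439)/(6420 + (-5120 - 3522)/(-287*15 + 3721))) - 29089) - 16559 = (1/(30239 + ((34 - 138) - 5439)/(6420 - 8642/(-4305 + 3721))) - 29089) - 16559 = (1/(30239 + (-104 - 5439)/(6420 - 8642/(-584))) - 29089) - 16559 = (1/(30239 - 5543/(6420 - 8642*(-1/584))) - 29089) - 16559 = (1/(30239 - 5543/(6420 + 4321/292)) - 29089) - 16559 = (1/(30239 - 5543/1878961/292) - 29089) - 16559 = (1/(30239 - 5543*292/1878961) - 29089) - 16559 = (1/(30239 - 1618556/1878961) - 29089) - 16559 = (1/(56816283123/1878961) - 29089) - 16559 = (1878961/56816283123 - 29089) - 16559 = -1652728857885986/56816283123 - 16559 = -2593549690119743/56816283123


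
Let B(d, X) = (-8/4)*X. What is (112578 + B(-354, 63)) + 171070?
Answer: 283522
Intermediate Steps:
B(d, X) = -2*X (B(d, X) = (-8*1/4)*X = -2*X)
(112578 + B(-354, 63)) + 171070 = (112578 - 2*63) + 171070 = (112578 - 126) + 171070 = 112452 + 171070 = 283522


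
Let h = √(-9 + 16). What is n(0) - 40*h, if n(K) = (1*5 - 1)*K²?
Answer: -40*√7 ≈ -105.83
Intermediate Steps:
n(K) = 4*K² (n(K) = (5 - 1)*K² = 4*K²)
h = √7 ≈ 2.6458
n(0) - 40*h = 4*0² - 40*√7 = 4*0 - 40*√7 = 0 - 40*√7 = -40*√7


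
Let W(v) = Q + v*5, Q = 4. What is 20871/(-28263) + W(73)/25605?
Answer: -19406404/26802745 ≈ -0.72405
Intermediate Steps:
W(v) = 4 + 5*v (W(v) = 4 + v*5 = 4 + 5*v)
20871/(-28263) + W(73)/25605 = 20871/(-28263) + (4 + 5*73)/25605 = 20871*(-1/28263) + (4 + 365)*(1/25605) = -6957/9421 + 369*(1/25605) = -6957/9421 + 41/2845 = -19406404/26802745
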